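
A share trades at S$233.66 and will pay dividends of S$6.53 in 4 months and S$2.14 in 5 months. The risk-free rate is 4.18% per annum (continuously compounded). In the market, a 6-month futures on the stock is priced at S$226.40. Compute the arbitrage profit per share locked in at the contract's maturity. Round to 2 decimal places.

PV(dividends) I = 6.53·e^(−0.0418·4/12) + 2.14·e^(−0.0418·5/12) = 8.5427
Fair futures F* = (S − I)·e^(rT) = (233.66 − 8.5427)·e^0.020900 = 225.1173 × 1.021120 = 229.8718
Market S$226.40 < fair 229.8718: forward underpriced → reverse cash-and-carry (short the stock, invest proceeds at r, pay the dividends, go long the forward).
Profit at T = |F_mkt − F*| = |226.40 − 229.8718| = S$3.47 per share

S$3.47 per share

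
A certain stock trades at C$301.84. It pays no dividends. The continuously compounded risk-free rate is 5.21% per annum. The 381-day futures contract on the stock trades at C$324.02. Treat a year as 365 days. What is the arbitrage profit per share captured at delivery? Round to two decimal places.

Fair futures: F* = S·e^(carry·T), with carry = r = 0.0521
F* = 301.84 · e^(0.0521 × 381/365) = 301.84 · e^0.054384 = 301.84 × 1.055890 = C$318.7098
Market C$324.02 > fair C$318.7098: forward overpriced → cash-and-carry (buy spot, short the forward).
At maturity, profit = |F_mkt − F*| = |324.02 − 318.7098| = C$5.31 per share

C$5.31 per share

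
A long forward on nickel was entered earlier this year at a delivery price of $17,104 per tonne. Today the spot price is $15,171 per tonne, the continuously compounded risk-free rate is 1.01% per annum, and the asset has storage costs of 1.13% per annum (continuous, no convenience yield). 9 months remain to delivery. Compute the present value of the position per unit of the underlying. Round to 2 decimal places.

Current fair forward for the remaining 9 months: F = S·e^((r + u)·T), (r + u) = 0.0101 + 0.0113 = 0.0214
F = 15171 · e^(0.0214 × 9/12) = 15171 × 1.01617949 = 15416.4590
Value of long forward = (F − K)·e^(−rT) = (15416.4590 − 17104) · e^(−0.0101·9/12)
= -1687.5410 × 0.99245362 = -1674.81

-$1674.81 per tonne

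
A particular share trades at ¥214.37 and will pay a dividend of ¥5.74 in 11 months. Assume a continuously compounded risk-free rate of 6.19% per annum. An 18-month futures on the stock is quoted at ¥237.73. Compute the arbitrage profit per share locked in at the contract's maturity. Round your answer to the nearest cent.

¥8.45 per share

PV(dividends) I = 5.74·e^(−0.0619·11/12) = 5.4234
Fair futures F* = (S − I)·e^(rT) = (214.37 − 5.4234)·e^0.092850 = 208.9466 × 1.097297 = 229.2765
Market ¥237.73 > fair 229.2765: forward overpriced → cash-and-carry (borrow at r, buy the stock and collect the dividends, short the forward).
Profit at T = |F_mkt − F*| = |237.73 − 229.2765| = ¥8.45 per share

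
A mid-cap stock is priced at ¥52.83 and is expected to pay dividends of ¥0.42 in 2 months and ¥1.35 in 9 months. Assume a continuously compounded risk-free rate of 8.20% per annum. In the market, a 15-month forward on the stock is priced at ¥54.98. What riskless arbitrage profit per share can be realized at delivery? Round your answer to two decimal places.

¥1.69 per share

PV(dividends) I = 0.42·e^(−0.0820·2/12) + 1.35·e^(−0.0820·9/12) = 1.6838
Fair forward F* = (S − I)·e^(rT) = (52.83 − 1.6838)·e^0.102500 = 51.1462 × 1.107937 = 56.6668
Market ¥54.98 < fair 56.6668: forward underpriced → reverse cash-and-carry (short the stock, invest proceeds at r, pay the dividends, go long the forward).
Profit at T = |F_mkt − F*| = |54.98 − 56.6668| = ¥1.69 per share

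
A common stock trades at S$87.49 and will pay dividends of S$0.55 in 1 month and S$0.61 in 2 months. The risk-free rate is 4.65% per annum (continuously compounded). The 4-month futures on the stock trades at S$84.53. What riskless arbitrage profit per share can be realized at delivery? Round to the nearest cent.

PV(dividends) I = 0.55·e^(−0.0465·1/12) + 0.61·e^(−0.0465·2/12) = 1.1532
Fair futures F* = (S − I)·e^(rT) = (87.49 − 1.1532)·e^0.015500 = 86.3368 × 1.015621 = 87.6855
Market S$84.53 < fair 87.6855: forward underpriced → reverse cash-and-carry (short the stock, invest proceeds at r, pay the dividends, go long the forward).
Profit at T = |F_mkt − F*| = |84.53 − 87.6855| = S$3.16 per share

S$3.16 per share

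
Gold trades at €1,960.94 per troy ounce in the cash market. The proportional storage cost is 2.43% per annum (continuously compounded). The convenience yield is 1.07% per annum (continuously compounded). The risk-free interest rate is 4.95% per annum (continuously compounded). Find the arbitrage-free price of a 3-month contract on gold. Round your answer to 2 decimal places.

Net carry = r + u − y = 0.0495 + 0.0243 − 0.0107 = 0.0631
F = S·e^((r+u−y)T) = 1960.94 · e^(0.0631 × 3/12) = 1960.94 · e^0.01577500
= 1960.94 × 1.01590008 = €1,992.12 per troy ounce

€1,992.12 per troy ounce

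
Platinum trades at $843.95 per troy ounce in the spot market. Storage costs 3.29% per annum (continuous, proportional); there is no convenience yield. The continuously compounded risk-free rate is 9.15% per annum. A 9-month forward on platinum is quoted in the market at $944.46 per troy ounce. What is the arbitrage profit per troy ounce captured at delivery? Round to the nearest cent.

Fair forward: F* = S·e^(carry·T), with carry = (r + u) = 0.0915 + 0.0329 = 0.1244
F* = 843.95 · e^(0.1244 × 9/12) = 843.95 · e^0.093300 = 843.95 × 1.097791 = $926.4807
Market $944.46 > fair $926.4807: forward overpriced → cash-and-carry (buy spot, short the forward).
At maturity, profit = |F_mkt − F*| = |944.46 − 926.4807| = $17.98 per troy ounce

$17.98 per troy ounce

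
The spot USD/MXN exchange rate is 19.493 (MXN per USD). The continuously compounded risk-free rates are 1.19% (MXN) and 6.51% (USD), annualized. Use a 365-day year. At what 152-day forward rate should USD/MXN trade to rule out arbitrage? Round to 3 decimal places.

19.066

F = S·e^((r_MXN − r_USD)T) = 19.493 · e^((0.0119 − 0.0651) × 152/365)
= 19.493 · e^-0.022155 = 19.493 × 0.978089
F = 19.066 MXN per USD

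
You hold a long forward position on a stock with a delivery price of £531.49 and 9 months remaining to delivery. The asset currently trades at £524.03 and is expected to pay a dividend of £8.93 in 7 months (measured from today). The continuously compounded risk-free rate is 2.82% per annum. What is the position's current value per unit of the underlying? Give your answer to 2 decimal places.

-£5.12

PV(remaining dividends) I = 8.93·e^(−0.0282·7/12) = 8.7843
Current forward F = (S − I)·e^(rT) = (524.03 − 8.7843)·e^(0.0282·9/12) = 515.2457 × 1.021375 = 526.2591
Value (long) = (F − K)·e^(−rT) = (526.2591 − 531.49) × 0.979072 = -5.1214
Value = -£5.12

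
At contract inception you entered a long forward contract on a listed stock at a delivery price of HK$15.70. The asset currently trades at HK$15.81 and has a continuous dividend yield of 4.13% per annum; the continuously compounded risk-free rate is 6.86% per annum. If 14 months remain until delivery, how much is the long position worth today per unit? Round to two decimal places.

HK$0.57

Current fair forward for the remaining 14 months: F = S·e^((r − q)·T), (r − q) = 0.0686 − 0.0413 = 0.0273
F = 15.81 · e^(0.0273 × 14/12) = 15.81 × 1.032363 = 16.3217
Value of long forward = (F − K)·e^(−rT) = (16.3217 − 15.70) · e^(−0.0686·14/12)
= 0.6217 × 0.923086 = 0.57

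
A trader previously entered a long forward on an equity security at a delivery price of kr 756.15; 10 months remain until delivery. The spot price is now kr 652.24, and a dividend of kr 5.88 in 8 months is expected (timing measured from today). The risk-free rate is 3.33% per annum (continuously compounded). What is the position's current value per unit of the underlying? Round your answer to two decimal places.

-kr 88.97

PV(remaining dividends) I = 5.88·e^(−0.0333·8/12) = 5.7509
Current forward F = (S − I)·e^(rT) = (652.24 − 5.7509)·e^(0.0333·10/12) = 646.4891 × 1.028139 = 664.6807
Value (long) = (F − K)·e^(−rT) = (664.6807 − 756.15) × 0.972631 = -88.9659
Value = -kr 88.97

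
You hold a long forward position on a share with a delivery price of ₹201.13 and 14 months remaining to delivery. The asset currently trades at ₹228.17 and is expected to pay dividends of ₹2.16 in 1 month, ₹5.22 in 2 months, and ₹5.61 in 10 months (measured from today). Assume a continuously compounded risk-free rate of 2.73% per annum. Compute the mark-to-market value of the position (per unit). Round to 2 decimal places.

₹20.51

PV(remaining dividends) I = 2.16·e^(−0.0273·1/12) + 5.22·e^(−0.0273·2/12) + 5.61·e^(−0.0273·10/12) = 12.8352
Current forward F = (S − I)·e^(rT) = (228.17 − 12.8352)·e^(0.0273·14/12) = 215.3348 × 1.032363 = 222.3037
Value (long) = (F − K)·e^(−rT) = (222.3037 − 201.13) × 0.968652 = 20.5099
Value = ₹20.51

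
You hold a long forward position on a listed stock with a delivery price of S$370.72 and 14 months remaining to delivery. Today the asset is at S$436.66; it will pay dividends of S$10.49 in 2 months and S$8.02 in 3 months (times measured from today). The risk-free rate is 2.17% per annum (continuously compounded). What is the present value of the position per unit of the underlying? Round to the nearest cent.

S$56.78

PV(remaining dividends) I = 10.49·e^(−0.0217·2/12) + 8.02·e^(−0.0217·3/12) = 18.4287
Current forward F = (S − I)·e^(rT) = (436.66 − 18.4287)·e^(0.0217·14/12) = 418.2313 × 1.025640 = 428.9548
Value (long) = (F − K)·e^(−rT) = (428.9548 − 370.72) × 0.975001 = 56.7790
Value = S$56.78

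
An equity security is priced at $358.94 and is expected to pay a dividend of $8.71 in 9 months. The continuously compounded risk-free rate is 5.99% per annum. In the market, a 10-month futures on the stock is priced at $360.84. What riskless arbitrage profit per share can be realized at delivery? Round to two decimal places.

$7.72 per share

PV(dividends) I = 8.71·e^(−0.0599·9/12) = 8.3274
Fair futures F* = (S − I)·e^(rT) = (358.94 − 8.3274)·e^0.049917 = 350.6126 × 1.051184 = 368.5584
Market $360.84 < fair 368.5584: forward underpriced → reverse cash-and-carry (short the stock, invest proceeds at r, pay the dividends, go long the forward).
Profit at T = |F_mkt − F*| = |360.84 − 368.5584| = $7.72 per share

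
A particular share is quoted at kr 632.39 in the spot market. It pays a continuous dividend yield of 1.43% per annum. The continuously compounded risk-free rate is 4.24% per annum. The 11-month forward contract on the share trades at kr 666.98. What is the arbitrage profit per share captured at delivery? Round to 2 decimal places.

Fair forward: F* = S·e^(carry·T), with carry = (r − q) = 0.0424 − 0.0143 = 0.0281
F* = 632.39 · e^(0.0281 × 11/12) = 632.39 · e^0.025758 = 632.39 × 1.026093 = kr 648.8910
Market kr 666.98 > fair kr 648.8910: forward overpriced → cash-and-carry (buy spot, short the forward).
At maturity, profit = |F_mkt − F*| = |666.98 − 648.8910| = kr 18.09 per share

kr 18.09 per share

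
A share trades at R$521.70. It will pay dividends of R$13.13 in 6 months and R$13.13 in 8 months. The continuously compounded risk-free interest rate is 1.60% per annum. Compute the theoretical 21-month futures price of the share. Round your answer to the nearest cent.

R$509.76

PV(dividends) I = 13.13·e^(−0.0160·6/12) + 13.13·e^(−0.0160·8/12)
I = 13.0254 + 12.9907 = 26.0161
F = (S − I)·e^(rT) = (521.70 − 26.0161) · e^(0.0160·21/12)
= 495.6839 · e^0.028000 = 495.6839 × 1.028396 = R$509.76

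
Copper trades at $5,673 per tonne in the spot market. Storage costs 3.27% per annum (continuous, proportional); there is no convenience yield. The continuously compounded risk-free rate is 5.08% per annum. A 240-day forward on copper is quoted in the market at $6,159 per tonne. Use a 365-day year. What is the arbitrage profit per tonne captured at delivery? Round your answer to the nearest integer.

$166 per tonne

Fair forward: F* = S·e^(carry·T), with carry = (r + u) = 0.0508 + 0.0327 = 0.0835
F* = 5673 · e^(0.0835 × 240/365) = 5673 · e^0.054904 = 5673 × 1.056439 = $5993.1784
Market $6159 > fair $5993.1784: forward overpriced → cash-and-carry (buy spot, short the forward).
At maturity, profit = |F_mkt − F*| = |6159 − 5993.1784| = $166 per tonne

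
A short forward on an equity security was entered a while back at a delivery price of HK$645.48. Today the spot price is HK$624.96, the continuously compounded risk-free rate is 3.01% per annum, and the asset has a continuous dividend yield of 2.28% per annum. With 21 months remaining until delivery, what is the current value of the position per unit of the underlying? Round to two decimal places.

HK$11.84

Current fair forward for the remaining 21 months: F = S·e^((r − q)·T), (r − q) = 0.0301 − 0.0228 = 0.0073
F = 624.96 · e^(0.0073 × 21/12) = 624.96 × 1.012857 = 632.9951
Value of long forward = (F − K)·e^(−rT) = (632.9951 − 645.48) · e^(−0.0301·21/12)
= -12.4849 × 0.948688 = -11.84
Short position value = −(long value) = HK$11.84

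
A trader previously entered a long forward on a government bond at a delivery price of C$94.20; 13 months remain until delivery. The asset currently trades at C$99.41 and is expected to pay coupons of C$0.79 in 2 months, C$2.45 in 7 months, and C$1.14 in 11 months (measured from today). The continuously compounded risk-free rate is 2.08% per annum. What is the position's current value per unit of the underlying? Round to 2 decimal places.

C$2.98

PV(remaining coupons) I = 0.79·e^(−0.0208·2/12) + 2.45·e^(−0.0208·7/12) + 1.14·e^(−0.0208·11/12) = 4.3262
Current forward F = (S − I)·e^(rT) = (99.41 − 4.3262)·e^(0.0208·13/12) = 95.0838 × 1.022789 = 97.2507
Value (long) = (F − K)·e^(−rT) = (97.2507 − 94.20) × 0.977719 = 2.9827
Value = C$2.98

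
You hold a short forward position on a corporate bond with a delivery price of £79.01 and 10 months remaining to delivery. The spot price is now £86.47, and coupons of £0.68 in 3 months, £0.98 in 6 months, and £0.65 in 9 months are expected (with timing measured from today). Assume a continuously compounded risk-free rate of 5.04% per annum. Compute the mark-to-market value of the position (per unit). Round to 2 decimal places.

PV(remaining coupons) I = 0.68·e^(−0.0504·3/12) + 0.98·e^(−0.0504·6/12) + 0.65·e^(−0.0504·9/12) = 2.2530
Current forward F = (S − I)·e^(rT) = (86.47 − 2.2530)·e^(0.0504·10/12) = 84.2170 × 1.042894 = 87.8294
Value (long) = (F − K)·e^(−rT) = (87.8294 − 79.01) × 0.958870 = 8.4567
Short position value = −(long value) = -£8.46

-£8.46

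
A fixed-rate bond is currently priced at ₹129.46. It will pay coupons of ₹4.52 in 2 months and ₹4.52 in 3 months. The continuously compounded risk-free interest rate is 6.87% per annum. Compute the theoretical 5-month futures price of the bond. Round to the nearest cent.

₹124.05

PV(coupons) I = 4.52·e^(−0.0687·2/12) + 4.52·e^(−0.0687·3/12)
I = 4.4685 + 4.4430 = 8.9115
F = (S − I)·e^(rT) = (129.46 − 8.9115) · e^(0.0687·5/12)
= 120.5485 · e^0.028625 = 120.5485 × 1.029039 = ₹124.05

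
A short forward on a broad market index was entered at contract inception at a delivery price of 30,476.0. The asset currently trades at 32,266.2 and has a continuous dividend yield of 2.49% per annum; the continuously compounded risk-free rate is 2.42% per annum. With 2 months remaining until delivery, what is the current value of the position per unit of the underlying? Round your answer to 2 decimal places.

Current fair forward for the remaining 2 months: F = S·e^((r − q)·T), (r − q) = 0.0242 − 0.0249 = -0.0007
F = 32266.2 · e^(-0.0007 × 2/12) = 32266.2 × 0.99988334 = 32262.4358
Value of long forward = (F − K)·e^(−rT) = (32262.4358 − 30476.0) · e^(−0.0242·2/12)
= 1786.4358 × 0.99597479 = 1779.25
Short position value = −(long value) = -1779.25

-1779.25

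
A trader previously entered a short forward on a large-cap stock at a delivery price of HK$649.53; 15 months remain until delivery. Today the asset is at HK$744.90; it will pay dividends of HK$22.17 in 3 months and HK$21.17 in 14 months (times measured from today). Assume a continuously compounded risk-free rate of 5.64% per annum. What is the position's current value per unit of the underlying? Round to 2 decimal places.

-HK$97.90

PV(remaining dividends) I = 22.17·e^(−0.0564·3/12) + 21.17·e^(−0.0564·14/12) = 41.6815
Current forward F = (S − I)·e^(rT) = (744.90 − 41.6815)·e^(0.0564·15/12) = 703.2185 × 1.073045 = 754.5851
Value (long) = (F − K)·e^(−rT) = (754.5851 − 649.53) × 0.931928 = 97.9038
Short position value = −(long value) = -HK$97.90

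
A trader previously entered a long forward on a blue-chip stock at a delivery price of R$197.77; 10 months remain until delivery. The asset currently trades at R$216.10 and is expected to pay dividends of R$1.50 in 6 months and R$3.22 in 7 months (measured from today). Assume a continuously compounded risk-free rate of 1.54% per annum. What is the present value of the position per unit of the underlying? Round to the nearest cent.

PV(remaining dividends) I = 1.50·e^(−0.0154·6/12) + 3.22·e^(−0.0154·7/12) = 4.6797
Current forward F = (S − I)·e^(rT) = (216.10 − 4.6797)·e^(0.0154·10/12) = 211.4203 × 1.012916 = 214.1510
Value (long) = (F − K)·e^(−rT) = (214.1510 − 197.77) × 0.987249 = 16.1721
Value = R$16.17

R$16.17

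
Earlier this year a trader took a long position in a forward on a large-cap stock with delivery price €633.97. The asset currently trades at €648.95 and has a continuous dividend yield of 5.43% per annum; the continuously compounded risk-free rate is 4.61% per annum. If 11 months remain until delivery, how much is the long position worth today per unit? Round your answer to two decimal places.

€9.70

Current fair forward for the remaining 11 months: F = S·e^((r − q)·T), (r − q) = 0.0461 − 0.0543 = -0.0082
F = 648.95 · e^(-0.0082 × 11/12) = 648.95 × 0.992512 = 644.0907
Value of long forward = (F − K)·e^(−rT) = (644.0907 − 633.97) · e^(−0.0461·11/12)
= 10.1207 × 0.958622 = 9.70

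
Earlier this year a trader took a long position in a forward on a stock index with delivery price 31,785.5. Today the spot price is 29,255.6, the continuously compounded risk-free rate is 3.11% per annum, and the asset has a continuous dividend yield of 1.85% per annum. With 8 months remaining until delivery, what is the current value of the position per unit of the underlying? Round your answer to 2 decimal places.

-2236.27

Current fair forward for the remaining 8 months: F = S·e^((r − q)·T), (r − q) = 0.0311 − 0.0185 = 0.0126
F = 29255.6 · e^(0.0126 × 8/12) = 29255.6 × 1.00843538 = 29502.3821
Value of long forward = (F − K)·e^(−rT) = (29502.3821 − 31785.5) · e^(−0.0311·8/12)
= -2283.1179 × 0.97948012 = -2236.27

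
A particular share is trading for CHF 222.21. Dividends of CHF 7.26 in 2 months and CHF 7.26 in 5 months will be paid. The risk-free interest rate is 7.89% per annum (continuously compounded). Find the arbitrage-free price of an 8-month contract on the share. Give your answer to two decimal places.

CHF 219.25

PV(dividends) I = 7.26·e^(−0.0789·2/12) + 7.26·e^(−0.0789·5/12)
I = 7.1652 + 7.0252 = 14.1904
F = (S − I)·e^(rT) = (222.21 − 14.1904) · e^(0.0789·8/12)
= 208.0196 · e^0.052600 = 208.0196 × 1.054008 = CHF 219.25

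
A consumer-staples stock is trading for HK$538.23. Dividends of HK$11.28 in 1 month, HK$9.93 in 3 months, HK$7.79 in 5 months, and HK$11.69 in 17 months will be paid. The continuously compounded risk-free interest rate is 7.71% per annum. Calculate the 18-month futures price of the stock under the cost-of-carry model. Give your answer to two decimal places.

PV(dividends) I = 11.28·e^(−0.0771·1/12) + 9.93·e^(−0.0771·3/12) + 7.79·e^(−0.0771·5/12) + 11.69·e^(−0.0771·17/12)
I = 11.2078 + 9.7404 + 7.5437 + 10.4804 = 38.9723
F = (S − I)·e^(rT) = (538.23 − 38.9723) · e^(0.0771·18/12)
= 499.2577 · e^0.115650 = 499.2577 × 1.122603 = HK$560.47

HK$560.47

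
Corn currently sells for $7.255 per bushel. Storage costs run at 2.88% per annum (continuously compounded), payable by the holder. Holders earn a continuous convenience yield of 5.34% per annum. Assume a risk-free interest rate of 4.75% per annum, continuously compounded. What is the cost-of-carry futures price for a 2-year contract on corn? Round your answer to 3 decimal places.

$7.595 per bushel

Net carry = r + u − y = 0.0475 + 0.0288 − 0.0534 = 0.0229
F = S·e^((r+u−y)T) = 7.255 · e^(0.0229 × 2) = 7.255 · e^0.045800
= 7.255 × 1.046865 = $7.595 per bushel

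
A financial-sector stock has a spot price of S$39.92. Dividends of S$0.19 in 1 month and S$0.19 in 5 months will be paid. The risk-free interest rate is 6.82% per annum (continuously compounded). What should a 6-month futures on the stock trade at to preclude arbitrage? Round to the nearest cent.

PV(dividends) I = 0.19·e^(−0.0682·1/12) + 0.19·e^(−0.0682·5/12)
I = 0.1889 + 0.1847 = 0.3736
F = (S − I)·e^(rT) = (39.92 − 0.3736) · e^(0.0682·6/12)
= 39.5464 · e^0.034100 = 39.5464 × 1.034688 = S$40.92

S$40.92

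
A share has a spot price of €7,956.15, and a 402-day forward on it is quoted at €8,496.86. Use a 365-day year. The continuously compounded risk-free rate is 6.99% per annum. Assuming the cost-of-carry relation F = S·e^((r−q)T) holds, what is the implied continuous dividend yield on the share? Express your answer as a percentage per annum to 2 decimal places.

From F = S·e^((r−q)T): (r − q) = ln(F/S)/T
ln(8496.86/7956.15) = ln(1.067961) = 0.065751
(r − q) = 0.065751 / (402/365) = 0.059699
q = r − ln(F/S)/T = 0.0699 − 0.059699 = 0.010201
q = 1.02%

1.02%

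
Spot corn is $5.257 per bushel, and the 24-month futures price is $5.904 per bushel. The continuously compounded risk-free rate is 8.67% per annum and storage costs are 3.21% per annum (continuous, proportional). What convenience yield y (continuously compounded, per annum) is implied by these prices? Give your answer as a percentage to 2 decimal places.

6.08%

F = S·e^((r+u−y)T) ⇒ (r+u−y) = ln(F/S)/T
ln(5.904/5.257) = 0.116070; /T ⇒ 0.058035
y = r + u − ln(F/S)/T = 0.0867 + 0.0321 − 0.058035 = 0.060765
y = 6.08%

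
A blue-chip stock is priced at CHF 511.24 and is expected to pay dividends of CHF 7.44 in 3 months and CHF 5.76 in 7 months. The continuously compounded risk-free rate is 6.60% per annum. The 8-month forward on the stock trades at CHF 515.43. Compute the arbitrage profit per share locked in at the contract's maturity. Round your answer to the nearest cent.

PV(dividends) I = 7.44·e^(−0.0660·3/12) + 5.76·e^(−0.0660·7/12) = 12.8607
Fair forward F* = (S − I)·e^(rT) = (511.24 − 12.8607)·e^0.044000 = 498.3793 × 1.044982 = 520.7974
Market CHF 515.43 < fair 520.7974: forward underpriced → reverse cash-and-carry (short the stock, invest proceeds at r, pay the dividends, go long the forward).
Profit at T = |F_mkt − F*| = |515.43 − 520.7974| = CHF 5.37 per share

CHF 5.37 per share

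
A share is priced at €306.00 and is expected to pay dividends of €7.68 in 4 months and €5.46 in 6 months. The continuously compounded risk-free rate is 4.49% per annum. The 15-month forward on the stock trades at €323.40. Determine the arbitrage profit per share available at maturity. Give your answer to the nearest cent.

PV(dividends) I = 7.68·e^(−0.0449·4/12) + 5.46·e^(−0.0449·6/12) = 12.9047
Fair forward F* = (S − I)·e^(rT) = (306.00 − 12.9047)·e^0.056125 = 293.0953 × 1.057730 = 310.0157
Market €323.40 > fair 310.0157: forward overpriced → cash-and-carry (borrow at r, buy the stock and collect the dividends, short the forward).
Profit at T = |F_mkt − F*| = |323.40 − 310.0157| = €13.38 per share

€13.38 per share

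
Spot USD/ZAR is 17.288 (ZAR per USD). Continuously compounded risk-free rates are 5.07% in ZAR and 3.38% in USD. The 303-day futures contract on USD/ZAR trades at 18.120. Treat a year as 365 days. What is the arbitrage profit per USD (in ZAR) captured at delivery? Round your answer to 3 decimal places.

0.588 per USD (in ZAR)

Fair futures: F* = S·e^(carry·T), with carry = (r_ZAR − r_USD) = 0.0507 − 0.0338 = 0.0169
F* = 17.288 · e^(0.0169 × 303/365) = 17.288 · e^0.014029 = 17.288 × 1.014128 = 17.5322
Market 18.120 > fair 17.5322: forward overpriced → cash-and-carry (buy spot, short the forward).
At maturity, profit = |F_mkt − F*| = |18.120 − 17.5322| = 0.588 per USD (in ZAR)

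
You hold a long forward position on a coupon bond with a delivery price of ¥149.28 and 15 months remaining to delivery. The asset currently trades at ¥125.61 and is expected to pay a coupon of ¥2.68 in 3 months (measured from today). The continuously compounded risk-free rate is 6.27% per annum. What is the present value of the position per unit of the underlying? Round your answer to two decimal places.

PV(remaining coupons) I = 2.68·e^(−0.0627·3/12) = 2.6383
Current forward F = (S − I)·e^(rT) = (125.61 − 2.6383)·e^(0.0627·15/12) = 122.9717 × 1.081528 = 132.9973
Value (long) = (F − K)·e^(−rT) = (132.9973 − 149.28) × 0.924618 = -15.0553
Value = -¥15.06

-¥15.06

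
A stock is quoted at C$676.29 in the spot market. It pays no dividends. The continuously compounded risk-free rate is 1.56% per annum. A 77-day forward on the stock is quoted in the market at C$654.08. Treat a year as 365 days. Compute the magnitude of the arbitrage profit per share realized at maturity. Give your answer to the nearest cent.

Fair forward: F* = S·e^(carry·T), with carry = r = 0.0156
F* = 676.29 · e^(0.0156 × 77/365) = 676.29 · e^0.003291 = 676.29 × 1.003296 = C$678.5191
Market C$654.08 < fair C$678.5191: forward underpriced → reverse cash-and-carry (short spot, go long the forward).
At maturity, profit = |F_mkt − F*| = |654.08 − 678.5191| = C$24.44 per share

C$24.44 per share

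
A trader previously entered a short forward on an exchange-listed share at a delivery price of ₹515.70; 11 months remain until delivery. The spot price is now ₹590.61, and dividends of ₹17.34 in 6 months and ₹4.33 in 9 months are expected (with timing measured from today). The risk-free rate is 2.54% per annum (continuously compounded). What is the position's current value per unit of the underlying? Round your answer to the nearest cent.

PV(remaining dividends) I = 17.34·e^(−0.0254·6/12) + 4.33·e^(−0.0254·9/12) = 21.3695
Current forward F = (S − I)·e^(rT) = (590.61 − 21.3695)·e^(0.0254·11/12) = 569.2405 × 1.023557 = 582.6501
Value (long) = (F − K)·e^(−rT) = (582.6501 − 515.70) × 0.976986 = 65.4093
Short position value = −(long value) = -₹65.41

-₹65.41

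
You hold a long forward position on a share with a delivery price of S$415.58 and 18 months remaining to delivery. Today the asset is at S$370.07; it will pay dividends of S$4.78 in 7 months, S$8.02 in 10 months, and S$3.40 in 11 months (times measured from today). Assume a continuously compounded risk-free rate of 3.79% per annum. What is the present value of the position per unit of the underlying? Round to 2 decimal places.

-S$38.27

PV(remaining dividends) I = 4.78·e^(−0.0379·7/12) + 8.02·e^(−0.0379·10/12) + 3.40·e^(−0.0379·11/12) = 15.7300
Current forward F = (S − I)·e^(rT) = (370.07 − 15.7300)·e^(0.0379·18/12) = 354.3400 × 1.058497 = 375.0678
Value (long) = (F − K)·e^(−rT) = (375.0678 − 415.58) × 0.944736 = -38.2733
Value = -S$38.27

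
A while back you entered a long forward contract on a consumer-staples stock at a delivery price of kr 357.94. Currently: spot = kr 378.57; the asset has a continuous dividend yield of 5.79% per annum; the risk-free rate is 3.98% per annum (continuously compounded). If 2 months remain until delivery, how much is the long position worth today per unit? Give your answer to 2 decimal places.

Current fair forward for the remaining 2 months: F = S·e^((r − q)·T), (r − q) = 0.0398 − 0.0579 = -0.0181
F = 378.57 · e^(-0.0181 × 2/12) = 378.57 × 0.996988 = 377.4297
Value of long forward = (F − K)·e^(−rT) = (377.4297 − 357.94) · e^(−0.0398·2/12)
= 19.4897 × 0.993389 = 19.36

kr 19.36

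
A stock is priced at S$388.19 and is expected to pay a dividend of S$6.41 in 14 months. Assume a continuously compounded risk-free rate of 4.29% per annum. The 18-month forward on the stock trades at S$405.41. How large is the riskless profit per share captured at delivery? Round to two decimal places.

S$2.08 per share

PV(dividends) I = 6.41·e^(−0.0429·14/12) = 6.0971
Fair forward F* = (S − I)·e^(rT) = (388.19 − 6.0971)·e^0.064350 = 382.0929 × 1.066466 = 407.4891
Market S$405.41 < fair 407.4891: forward underpriced → reverse cash-and-carry (short the stock, invest proceeds at r, pay the dividends, go long the forward).
Profit at T = |F_mkt − F*| = |405.41 − 407.4891| = S$2.08 per share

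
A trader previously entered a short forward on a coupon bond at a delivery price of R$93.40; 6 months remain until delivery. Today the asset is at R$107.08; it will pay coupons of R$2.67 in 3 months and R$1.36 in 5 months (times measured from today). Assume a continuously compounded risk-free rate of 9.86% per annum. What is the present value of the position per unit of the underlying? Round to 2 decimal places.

PV(remaining coupons) I = 2.67·e^(−0.0986·3/12) + 1.36·e^(−0.0986·5/12) = 3.9102
Current forward F = (S − I)·e^(rT) = (107.08 − 3.9102)·e^(0.0986·6/12) = 103.1698 × 1.050535 = 108.3835
Value (long) = (F − K)·e^(−rT) = (108.3835 − 93.40) × 0.951896 = 14.2627
Short position value = −(long value) = -R$14.26

-R$14.26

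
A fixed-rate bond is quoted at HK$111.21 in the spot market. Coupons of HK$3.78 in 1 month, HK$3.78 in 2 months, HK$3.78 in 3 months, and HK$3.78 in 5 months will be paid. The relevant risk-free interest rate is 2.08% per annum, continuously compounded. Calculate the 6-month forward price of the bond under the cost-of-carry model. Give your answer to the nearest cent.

PV(coupons) I = 3.78·e^(−0.0208·1/12) + 3.78·e^(−0.0208·2/12) + 3.78·e^(−0.0208·3/12) + 3.78·e^(−0.0208·5/12)
I = 3.7735 + 3.7669 + 3.7604 + 3.7474 = 15.0482
F = (S − I)·e^(rT) = (111.21 − 15.0482) · e^(0.0208·6/12)
= 96.1618 · e^0.010400 = 96.1618 × 1.010454 = HK$97.17

HK$97.17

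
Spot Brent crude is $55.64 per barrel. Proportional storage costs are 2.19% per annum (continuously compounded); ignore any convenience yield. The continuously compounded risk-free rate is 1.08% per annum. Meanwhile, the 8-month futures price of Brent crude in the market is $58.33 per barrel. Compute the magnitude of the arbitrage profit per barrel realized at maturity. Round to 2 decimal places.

Fair futures: F* = S·e^(carry·T), with carry = (r + u) = 0.0108 + 0.0219 = 0.0327
F* = 55.64 · e^(0.0327 × 8/12) = 55.64 · e^0.021800 = 55.64 × 1.022039 = $56.8662
Market $58.33 > fair $56.8662: forward overpriced → cash-and-carry (buy spot, short the forward).
At maturity, profit = |F_mkt − F*| = |58.33 − 56.8662| = $1.46 per barrel

$1.46 per barrel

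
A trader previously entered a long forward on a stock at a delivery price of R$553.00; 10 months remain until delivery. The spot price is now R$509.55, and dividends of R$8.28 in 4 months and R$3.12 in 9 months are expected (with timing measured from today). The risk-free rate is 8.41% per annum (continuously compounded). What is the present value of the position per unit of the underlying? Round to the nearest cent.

-R$17.00

PV(remaining dividends) I = 8.28·e^(−0.0841·4/12) + 3.12·e^(−0.0841·9/12) = 10.9804
Current forward F = (S − I)·e^(rT) = (509.55 − 10.9804)·e^(0.0841·10/12) = 498.5696 × 1.072598 = 534.7648
Value (long) = (F − K)·e^(−rT) = (534.7648 − 553.00) × 0.932316 = -17.0010
Value = -R$17.00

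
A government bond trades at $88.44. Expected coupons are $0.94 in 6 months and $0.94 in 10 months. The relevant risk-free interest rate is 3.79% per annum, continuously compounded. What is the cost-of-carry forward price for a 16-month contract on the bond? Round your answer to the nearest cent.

$91.10

PV(coupons) I = 0.94·e^(−0.0379·6/12) + 0.94·e^(−0.0379·10/12)
I = 0.9224 + 0.9108 = 1.8332
F = (S − I)·e^(rT) = (88.44 − 1.8332) · e^(0.0379·16/12)
= 86.6068 · e^0.050533 = 86.6068 × 1.051832 = $91.10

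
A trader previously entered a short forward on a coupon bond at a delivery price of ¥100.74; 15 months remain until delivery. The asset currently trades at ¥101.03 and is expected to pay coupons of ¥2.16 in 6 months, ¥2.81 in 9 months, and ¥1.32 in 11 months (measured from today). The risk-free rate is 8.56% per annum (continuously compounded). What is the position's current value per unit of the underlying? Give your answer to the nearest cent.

PV(remaining coupons) I = 2.16·e^(−0.0856·6/12) + 2.81·e^(−0.0856·9/12) + 1.32·e^(−0.0856·11/12) = 5.9252
Current forward F = (S − I)·e^(rT) = (101.03 − 5.9252)·e^(0.0856·15/12) = 95.1048 × 1.112934 = 105.8454
Value (long) = (F − K)·e^(−rT) = (105.8454 − 100.74) × 0.898526 = 4.5873
Short position value = −(long value) = -¥4.59

-¥4.59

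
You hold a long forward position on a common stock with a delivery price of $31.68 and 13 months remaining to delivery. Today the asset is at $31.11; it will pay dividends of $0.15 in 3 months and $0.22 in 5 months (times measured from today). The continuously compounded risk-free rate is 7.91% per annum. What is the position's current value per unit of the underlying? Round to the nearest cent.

PV(remaining dividends) I = 0.15·e^(−0.0791·3/12) + 0.22·e^(−0.0791·5/12) = 0.3599
Current forward F = (S − I)·e^(rT) = (31.11 − 0.3599)·e^(0.0791·13/12) = 30.7501 × 1.089470 = 33.5013
Value (long) = (F − K)·e^(−rT) = (33.5013 − 31.68) × 0.917877 = 1.6717
Value = $1.67

$1.67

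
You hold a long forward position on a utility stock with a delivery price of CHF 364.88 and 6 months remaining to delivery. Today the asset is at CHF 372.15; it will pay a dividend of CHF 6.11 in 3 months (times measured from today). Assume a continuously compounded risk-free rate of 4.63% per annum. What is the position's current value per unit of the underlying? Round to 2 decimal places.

CHF 9.58

PV(remaining dividends) I = 6.11·e^(−0.0463·3/12) = 6.0397
Current forward F = (S − I)·e^(rT) = (372.15 − 6.0397)·e^(0.0463·6/12) = 366.1103 × 1.023420 = 374.6846
Value (long) = (F − K)·e^(−rT) = (374.6846 − 364.88) × 0.977116 = 9.5802
Value = CHF 9.58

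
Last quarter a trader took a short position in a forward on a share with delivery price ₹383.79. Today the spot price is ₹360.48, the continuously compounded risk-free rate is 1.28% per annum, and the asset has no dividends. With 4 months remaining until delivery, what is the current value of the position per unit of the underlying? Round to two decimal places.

Current fair forward for the remaining 4 months: F = S·e^(r·T), r = 0.0128
F = 360.48 · e^(0.0128 × 4/12) = 360.48 × 1.004276 = 362.0214
Value of long forward = (F − K)·e^(−rT) = (362.0214 − 383.79) · e^(−0.0128·4/12)
= -21.7686 × 0.995742 = -21.68
Short position value = −(long value) = ₹21.68

₹21.68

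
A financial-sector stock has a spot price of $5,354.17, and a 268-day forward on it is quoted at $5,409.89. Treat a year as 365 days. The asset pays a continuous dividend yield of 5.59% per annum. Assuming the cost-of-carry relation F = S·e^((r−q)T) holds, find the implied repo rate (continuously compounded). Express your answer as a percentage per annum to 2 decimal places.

7.00%

From F = S·e^((r−q)T): (r − q) = ln(F/S)/T
ln(5409.89/5354.17) = ln(1.010407) = 0.010353
(r − q) = 0.010353 / (268/365) = 0.014100
r = ln(F/S)/T + q = 0.014100 + 0.0559 = 0.070000
r = 7.00%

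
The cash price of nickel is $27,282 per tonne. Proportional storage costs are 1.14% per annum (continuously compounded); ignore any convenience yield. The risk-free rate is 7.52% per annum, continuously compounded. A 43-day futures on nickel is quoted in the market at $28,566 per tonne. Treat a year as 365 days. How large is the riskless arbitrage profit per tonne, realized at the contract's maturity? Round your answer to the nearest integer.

Fair futures: F* = S·e^(carry·T), with carry = (r + u) = 0.0752 + 0.0114 = 0.0866
F* = 27282 · e^(0.0866 × 43/365) = 27282 · e^0.010202 = 27282 × 1.010254 = $27561.7496
Market $28566 > fair $27561.7496: forward overpriced → cash-and-carry (buy spot, short the forward).
At maturity, profit = |F_mkt − F*| = |28566 − 27561.7496| = $1004 per tonne

$1004 per tonne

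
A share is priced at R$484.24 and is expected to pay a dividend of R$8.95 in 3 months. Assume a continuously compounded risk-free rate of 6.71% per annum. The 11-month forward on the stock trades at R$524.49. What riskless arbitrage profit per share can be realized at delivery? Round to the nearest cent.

R$18.89 per share

PV(dividends) I = 8.95·e^(−0.0671·3/12) = 8.8011
Fair forward F* = (S − I)·e^(rT) = (484.24 − 8.8011)·e^0.061508 = 475.4389 × 1.063439 = 505.6003
Market R$524.49 > fair 505.6003: forward overpriced → cash-and-carry (borrow at r, buy the stock and collect the dividends, short the forward).
Profit at T = |F_mkt − F*| = |524.49 − 505.6003| = R$18.89 per share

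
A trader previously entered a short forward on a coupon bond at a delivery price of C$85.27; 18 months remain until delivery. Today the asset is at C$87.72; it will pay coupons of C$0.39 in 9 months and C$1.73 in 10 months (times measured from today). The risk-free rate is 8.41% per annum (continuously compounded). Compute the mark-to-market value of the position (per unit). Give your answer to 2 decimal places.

PV(remaining coupons) I = 0.39·e^(−0.0841·9/12) + 1.73·e^(−0.0841·10/12) = 1.9791
Current forward F = (S − I)·e^(rT) = (87.72 − 1.9791)·e^(0.0841·18/12) = 85.7409 × 1.134452 = 97.2689
Value (long) = (F − K)·e^(−rT) = (97.2689 − 85.27) × 0.881483 = 10.5768
Short position value = −(long value) = -C$10.58

-C$10.58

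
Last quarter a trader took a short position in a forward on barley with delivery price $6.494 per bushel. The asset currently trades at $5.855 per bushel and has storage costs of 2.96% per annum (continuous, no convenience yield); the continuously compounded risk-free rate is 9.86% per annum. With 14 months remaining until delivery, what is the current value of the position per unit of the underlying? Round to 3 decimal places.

-$0.272 per bushel

Current fair forward for the remaining 14 months: F = S·e^((r + u)·T), (r + u) = 0.0986 + 0.0296 = 0.1282
F = 5.855 · e^(0.1282 × 14/12) = 5.855 × 1.161331 = 6.7996
Value of long forward = (F − K)·e^(−rT) = (6.7996 − 6.494) · e^(−0.0986·14/12)
= 0.3056 × 0.891336 = 0.272
Short position value = −(long value) = -$0.272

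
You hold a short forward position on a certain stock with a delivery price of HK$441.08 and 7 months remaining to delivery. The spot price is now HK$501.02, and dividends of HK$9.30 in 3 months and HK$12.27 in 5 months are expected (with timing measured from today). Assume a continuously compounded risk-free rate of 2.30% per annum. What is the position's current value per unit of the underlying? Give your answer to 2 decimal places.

PV(remaining dividends) I = 9.30·e^(−0.0230·3/12) + 12.27·e^(−0.0230·5/12) = 21.3997
Current forward F = (S − I)·e^(rT) = (501.02 − 21.3997)·e^(0.0230·7/12) = 479.6203 × 1.013507 = 486.0985
Value (long) = (F − K)·e^(−rT) = (486.0985 − 441.08) × 0.986673 = 44.4185
Short position value = −(long value) = -HK$44.42

-HK$44.42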